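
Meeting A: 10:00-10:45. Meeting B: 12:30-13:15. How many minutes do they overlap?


0 minutes

Meeting A: 600-645 (in minutes from midnight)
Meeting B: 750-795
Overlap start = max(600, 750) = 750
Overlap end = min(645, 795) = 645
Overlap = max(0, 645 - 750) = 0 min


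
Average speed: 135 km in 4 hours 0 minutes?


33.8 km/h

Distance: 135 km
Time: 4 hours
Speed = 135 / 4 ≈ 33.8 km/h


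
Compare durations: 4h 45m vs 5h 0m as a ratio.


Duration 1: 285 minutes
Duration 2: 300 minutes
Ratio = 285:300
GCD = 15
Simplified = 19:20
As a decimal: 19/20 = 0.95

19:20 (0.95)


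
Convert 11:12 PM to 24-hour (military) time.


23:12

Input: 11:12 PM
PM: 11 + 12 = 23


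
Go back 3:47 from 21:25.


Start: 1285 minutes from midnight
Subtract: 227 minutes
Remaining: 1285 - 227 = 1058
Hours: 17, Minutes: 38

17:38


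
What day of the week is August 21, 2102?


Monday

Zeller's congruence:
q=21, m=8, k=2, j=21
h = (21 + ⌊13×9/5⌋ + 2 + ⌊2/4⌋ + ⌊21/4⌋ - 2×21) mod 7
= (21 + 23 + 2 + 0 + 5 - 42) mod 7
= 9 mod 7 = 2
h=2 → Monday


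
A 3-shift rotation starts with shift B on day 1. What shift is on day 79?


Shifts: A, B, C
Start: B (index 1)
Day 79: (1 + 79 - 1) mod 3
= 79 mod 3
= 1
Index 1 → shift B

Shift B


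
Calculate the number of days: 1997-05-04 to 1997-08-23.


111 days

From May 4, 1997 to August 23, 1997
Rest of May 1997: 31 - 4 = 27
Full months: June 30, July 31
Days into August 1997: 23
Total = 27 + 30 + 31 + 23 = 111 days


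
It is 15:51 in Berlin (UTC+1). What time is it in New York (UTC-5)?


09:51

Time difference = UTC-5 - UTC+1 = -6 hours
New hour = (15 -6) mod 24
= 9 mod 24 = 9
Minutes unchanged → 09:51


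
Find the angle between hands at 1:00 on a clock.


Hour hand = 1×30 + 0×0.5 = 30.0°
Minute hand = 0×6 = 0°
Difference = |30.0 - 0| = 30.0°

30.0°


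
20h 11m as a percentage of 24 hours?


Total minutes: 20×60 + 11 = 1211
Day = 24×60 = 1440 minutes
Fraction = 1211/1440 ≈ 0.8410
As a percentage: 1211/1440 × 100 ≈ 84.10%

0.8410 (84.10%)


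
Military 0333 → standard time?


Hour: 3
3 < 12 → AM

3:33 AM


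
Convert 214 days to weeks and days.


Weeks: 214 ÷ 7 = 30 remainder 4

30 weeks 4 days


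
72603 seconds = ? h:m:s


Hours: 72603 ÷ 3600 = 20 remainder 603
Minutes: 603 ÷ 60 = 10 remainder 3
Seconds: 3

20h 10m 3s


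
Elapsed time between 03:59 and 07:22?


3h 23m

End time in minutes: 7×60 + 22 = 442
Start time in minutes: 3×60 + 59 = 239
Difference = 442 - 239 = 203 minutes
= 3 hours 23 minutes


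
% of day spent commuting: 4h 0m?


Time: 240 minutes
Day: 1440 minutes
Percentage = (240/1440) × 100 ≈ 16.7%

16.7%


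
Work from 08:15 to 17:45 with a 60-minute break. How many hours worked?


Total time = (17×60+45) - (8×60+15)
= 1065 - 495 = 570 min
Minus break: 570 - 60 = 510 min
= 8h 30m

8h 30m (510 minutes)


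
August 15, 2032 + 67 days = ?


Start: August 15, 2032
Add 67 days
August 15 → September 1: 31 - 15 + 1 = 17 days (67 - 17 = 50 left)
September 1 → October 1: 30 - 1 + 1 = 30 days (50 - 30 = 20 left)
October 1 + 20 = October 21, 2032

October 21, 2032


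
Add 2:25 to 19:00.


Start: 1140 minutes from midnight
Add: 145 minutes
Total: 1285 minutes
Hours: 1285 ÷ 60 = 21 remainder 25

21:25


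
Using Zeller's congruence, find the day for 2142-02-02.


Friday

Zeller's congruence:
q=2, m=14, k=41, j=21
h = (2 + ⌊13×15/5⌋ + 41 + ⌊41/4⌋ + ⌊21/4⌋ - 2×21) mod 7
= (2 + 39 + 41 + 10 + 5 - 42) mod 7
= 55 mod 7 = 6
h=6 → Friday


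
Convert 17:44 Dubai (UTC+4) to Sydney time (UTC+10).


Time difference = UTC+10 - UTC+4 = +6 hours
New hour = (17 + 6) mod 24
= 23 mod 24 = 23
Minutes unchanged → 23:44

23:44


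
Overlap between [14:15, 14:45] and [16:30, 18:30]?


0 minutes

Meeting A: 855-885 (in minutes from midnight)
Meeting B: 990-1110
Overlap start = max(855, 990) = 990
Overlap end = min(885, 1110) = 885
Overlap = max(0, 885 - 990) = 0 min


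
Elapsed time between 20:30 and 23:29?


2h 59m

End time in minutes: 23×60 + 29 = 1409
Start time in minutes: 20×60 + 30 = 1230
Difference = 1409 - 1230 = 179 minutes
= 2 hours 59 minutes


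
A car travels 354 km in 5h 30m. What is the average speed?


64.4 km/h

Distance: 354 km
Time: 5h 30m = 330 min = 330/60 = 11/2 hours
Speed = 354 ÷ (11/2) = 354 × 2 / 11 = 708/11 ≈ 64.4 km/h


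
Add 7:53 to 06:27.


14:20

Start: 387 minutes from midnight
Add: 473 minutes
Total: 860 minutes
Hours: 860 ÷ 60 = 14 remainder 20


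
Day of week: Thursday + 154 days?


Thursday

Start: Thursday (index 3)
(3 + 154) mod 7
= 157 mod 7
= 3
Index 3 → Thursday


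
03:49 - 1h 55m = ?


01:54

Start: 229 minutes from midnight
Subtract: 115 minutes
Remaining: 229 - 115 = 114
Hours: 1, Minutes: 54


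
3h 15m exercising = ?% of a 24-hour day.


Time: 195 minutes
Day: 1440 minutes
Percentage = (195/1440) × 100 ≈ 13.5%

13.5%


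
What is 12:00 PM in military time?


12:00

Input: 12:00 PM
12 PM → 12 (noon)


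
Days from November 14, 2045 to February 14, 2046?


From November 14, 2045 to February 14, 2046
Rest of November 2045: 30 - 14 = 16
Full months: December 31, January 31
Days into February 2046: 14
Total = 16 + 31 + 31 + 14 = 92 days

92 days


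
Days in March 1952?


31 days

Month: March (month 3)
March has 31 days


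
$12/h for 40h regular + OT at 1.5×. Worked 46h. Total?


Regular: 40h × $12 = $480.00
Overtime: 46 - 40 = 6h
OT pay: 6h × $12 × 1.5 = $108.00
Total = $480.00 + $108.00 = $588.00

$588.00


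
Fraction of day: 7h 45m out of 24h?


Total minutes: 7×60 + 45 = 465
Day = 24×60 = 1440 minutes
Fraction = 465/1440 ≈ 0.3229
As a percentage: 465/1440 × 100 ≈ 32.29%

0.3229 (32.29%)


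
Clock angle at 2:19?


Hour hand = 2×30 + 19×0.5 = 69.5°
Minute hand = 19×6 = 114°
Difference = |69.5 - 114| = 44.5°

44.5°


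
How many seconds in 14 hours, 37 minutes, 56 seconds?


Hours: 14 × 3600 = 50400
Minutes: 37 × 60 = 2220
Seconds: 56
Total = 50400 + 2220 + 56 = 52676

52676 seconds


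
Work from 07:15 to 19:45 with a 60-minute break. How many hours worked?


Total time = (19×60+45) - (7×60+15)
= 1185 - 435 = 750 min
Minus break: 750 - 60 = 690 min
= 11h 30m

11h 30m (690 minutes)


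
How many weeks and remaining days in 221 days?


31 weeks 4 days

Weeks: 221 ÷ 7 = 31 remainder 4


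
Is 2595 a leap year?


Rules: divisible by 4 AND (not by 100 OR by 400)
2595 ÷ 4 = 648 remainder 3 → not divisible by 4
Not divisible by 4 → not a leap year

No


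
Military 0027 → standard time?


12:27 AM

Hour: 0
0 → 12 AM (midnight)


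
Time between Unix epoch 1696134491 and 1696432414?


Difference = 1696432414 - 1696134491 = 297923 seconds
In hours: 297923 / 3600 ≈ 82.8
In days: 297923 / 86400 ≈ 3.45

297923 seconds (82.8 hours / 3.45 days)


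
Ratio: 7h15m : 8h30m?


Duration 1: 435 minutes
Duration 2: 510 minutes
Ratio = 435:510
GCD = 15
Simplified = 29:34
As a decimal: 29/34 ≈ 0.85

29:34 (0.85)


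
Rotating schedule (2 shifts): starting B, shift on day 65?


Shifts: A, B
Start: B (index 1)
Day 65: (1 + 65 - 1) mod 2
= 65 mod 2
= 1
Index 1 → shift B

Shift B


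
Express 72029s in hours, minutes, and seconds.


20h 0m 29s

Hours: 72029 ÷ 3600 = 20 remainder 29
Minutes: 29 ÷ 60 = 0 remainder 29
Seconds: 29


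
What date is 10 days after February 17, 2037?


February 27, 2037

Start: February 17, 2037
Add 10 days
February 17 + 10 = February 27, 2037


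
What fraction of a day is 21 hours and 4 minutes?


Total minutes: 21×60 + 4 = 1264
Day = 24×60 = 1440 minutes
Fraction = 1264/1440 ≈ 0.8778
As a percentage: 1264/1440 × 100 ≈ 87.78%

0.8778 (87.78%)


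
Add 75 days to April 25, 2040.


Start: April 25, 2040
Add 75 days
April 25 → May 1: 30 - 25 + 1 = 6 days (75 - 6 = 69 left)
May 1 → June 1: 31 - 1 + 1 = 31 days (69 - 31 = 38 left)
June 1 → July 1: 30 - 1 + 1 = 30 days (38 - 30 = 8 left)
July 1 + 8 = July 9, 2040

July 9, 2040


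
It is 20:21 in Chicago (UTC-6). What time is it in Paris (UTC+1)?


Time difference = UTC+1 - UTC-6 = +7 hours
New hour = (20 + 7) mod 24
= 27 mod 24 = 3
Minutes unchanged → 03:21; 27 ≥ 24 → next day

03:21 (next day)


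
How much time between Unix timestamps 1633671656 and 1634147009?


Difference = 1634147009 - 1633671656 = 475353 seconds
In hours: 475353 / 3600 ≈ 132.0
In days: 475353 / 86400 ≈ 5.50

475353 seconds (132.0 hours / 5.50 days)


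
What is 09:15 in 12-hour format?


Hour: 9
9 < 12 → AM

9:15 AM


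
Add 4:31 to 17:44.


Start: 1064 minutes from midnight
Add: 271 minutes
Total: 1335 minutes
Hours: 1335 ÷ 60 = 22 remainder 15

22:15


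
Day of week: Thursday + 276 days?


Sunday

Start: Thursday (index 3)
(3 + 276) mod 7
= 279 mod 7
= 6
Index 6 → Sunday


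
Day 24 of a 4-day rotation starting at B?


Shifts: A, B, C, D
Start: B (index 1)
Day 24: (1 + 24 - 1) mod 4
= 24 mod 4
= 0
Index 0 → shift A

Shift A


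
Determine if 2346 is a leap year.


Rules: divisible by 4 AND (not by 100 OR by 400)
2346 ÷ 4 = 586 remainder 2 → not divisible by 4
Not divisible by 4 → not a leap year

No


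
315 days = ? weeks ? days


45 weeks 0 days

Weeks: 315 ÷ 7 = 45 remainder 0


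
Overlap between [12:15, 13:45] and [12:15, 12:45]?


30 minutes

Meeting A: 735-825 (in minutes from midnight)
Meeting B: 735-765
Overlap start = max(735, 735) = 735
Overlap end = min(825, 765) = 765
Overlap = max(0, 765 - 735) = 30 min


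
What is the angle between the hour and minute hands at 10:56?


8.0°

Hour hand = 10×30 + 56×0.5 = 328.0°
Minute hand = 56×6 = 336°
Difference = |328.0 - 336| = 8.0°


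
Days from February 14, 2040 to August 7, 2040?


175 days

From February 14, 2040 to August 7, 2040
Rest of February 2040: 29 - 14 = 15
Full months: March 31, April 30, May 31, June 30, July 31
Days into August 2040: 7
Total = 15 + 31 + 30 + 31 + 30 + 31 + 7 = 175 days


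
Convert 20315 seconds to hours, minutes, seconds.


5h 38m 35s

Hours: 20315 ÷ 3600 = 5 remainder 2315
Minutes: 2315 ÷ 60 = 38 remainder 35
Seconds: 35


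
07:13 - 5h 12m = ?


02:01

Start: 433 minutes from midnight
Subtract: 312 minutes
Remaining: 433 - 312 = 121
Hours: 2, Minutes: 1


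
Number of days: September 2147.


Month: September (month 9)
September has 30 days

30 days


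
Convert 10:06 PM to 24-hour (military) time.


Input: 10:06 PM
PM: 10 + 12 = 22

22:06


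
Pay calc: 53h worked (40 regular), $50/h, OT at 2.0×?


$3300.00

Regular: 40h × $50 = $2000.00
Overtime: 53 - 40 = 13h
OT pay: 13h × $50 × 2.0 = $1300.00
Total = $2000.00 + $1300.00 = $3300.00


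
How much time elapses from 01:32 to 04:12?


2h 40m

End time in minutes: 4×60 + 12 = 252
Start time in minutes: 1×60 + 32 = 92
Difference = 252 - 92 = 160 minutes
= 2 hours 40 minutes


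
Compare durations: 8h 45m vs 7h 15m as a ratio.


Duration 1: 525 minutes
Duration 2: 435 minutes
Ratio = 525:435
GCD = 15
Simplified = 35:29
As a decimal: 35/29 ≈ 1.21

35:29 (1.21)


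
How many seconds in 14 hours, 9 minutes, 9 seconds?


50949 seconds

Hours: 14 × 3600 = 50400
Minutes: 9 × 60 = 540
Seconds: 9
Total = 50400 + 540 + 9 = 50949


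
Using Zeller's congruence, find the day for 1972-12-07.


Zeller's congruence:
q=7, m=12, k=72, j=19
h = (7 + ⌊13×13/5⌋ + 72 + ⌊72/4⌋ + ⌊19/4⌋ - 2×19) mod 7
= (7 + 33 + 72 + 18 + 4 - 38) mod 7
= 96 mod 7 = 5
h=5 → Thursday

Thursday


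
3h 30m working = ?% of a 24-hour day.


Time: 210 minutes
Day: 1440 minutes
Percentage = (210/1440) × 100 ≈ 14.6%

14.6%


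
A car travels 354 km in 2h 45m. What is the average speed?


Distance: 354 km
Time: 2h 45m = 165 min = 165/60 = 11/4 hours
Speed = 354 ÷ (11/4) = 354 × 4 / 11 = 1416/11 ≈ 128.7 km/h

128.7 km/h


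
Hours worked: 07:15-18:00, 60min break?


Total time = (18×60+0) - (7×60+15)
= 1080 - 435 = 645 min
Minus break: 645 - 60 = 585 min
= 9h 45m

9h 45m (585 minutes)


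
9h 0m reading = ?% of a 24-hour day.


Time: 540 minutes
Day: 1440 minutes
Percentage = (540/1440) × 100 = 37.5%

37.5%


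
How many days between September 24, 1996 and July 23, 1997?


302 days

From September 24, 1996 to July 23, 1997
Rest of September 1996: 30 - 24 = 6
Full months: October 31, November 30, December 31, January 31, February 1997 28, March 31, April 30, May 31, June 30
Days into July 1997: 23
Total = 6 + 31 + 30 + 31 + 31 + 28 + 31 + 30 + 31 + 30 + 23 = 302 days


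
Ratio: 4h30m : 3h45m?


6:5 (1.20)

Duration 1: 270 minutes
Duration 2: 225 minutes
Ratio = 270:225
GCD = 45
Simplified = 6:5
As a decimal: 6/5 = 1.20


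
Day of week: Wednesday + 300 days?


Start: Wednesday (index 2)
(2 + 300) mod 7
= 302 mod 7
= 1
Index 1 → Tuesday

Tuesday


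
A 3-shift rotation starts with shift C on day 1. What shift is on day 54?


Shifts: A, B, C
Start: C (index 2)
Day 54: (2 + 54 - 1) mod 3
= 55 mod 3
= 1
Index 1 → shift B

Shift B


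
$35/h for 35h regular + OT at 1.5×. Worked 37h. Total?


$1330.00

Regular: 35h × $35 = $1225.00
Overtime: 37 - 35 = 2h
OT pay: 2h × $35 × 1.5 = $105.00
Total = $1225.00 + $105.00 = $1330.00


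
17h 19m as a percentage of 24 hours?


0.7215 (72.15%)

Total minutes: 17×60 + 19 = 1039
Day = 24×60 = 1440 minutes
Fraction = 1039/1440 ≈ 0.7215
As a percentage: 1039/1440 × 100 ≈ 72.15%


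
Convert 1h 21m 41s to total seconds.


4901 seconds

Hours: 1 × 3600 = 3600
Minutes: 21 × 60 = 1260
Seconds: 41
Total = 3600 + 1260 + 41 = 4901


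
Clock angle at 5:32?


Hour hand = 5×30 + 32×0.5 = 166.0°
Minute hand = 32×6 = 192°
Difference = |166.0 - 192| = 26.0°

26.0°


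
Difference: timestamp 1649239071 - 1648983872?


255199 seconds (70.9 hours / 2.95 days)

Difference = 1649239071 - 1648983872 = 255199 seconds
In hours: 255199 / 3600 ≈ 70.9
In days: 255199 / 86400 ≈ 2.95


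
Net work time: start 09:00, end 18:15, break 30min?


Total time = (18×60+15) - (9×60+0)
= 1095 - 540 = 555 min
Minus break: 555 - 30 = 525 min
= 8h 45m

8h 45m (525 minutes)


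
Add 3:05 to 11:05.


Start: 665 minutes from midnight
Add: 185 minutes
Total: 850 minutes
Hours: 850 ÷ 60 = 14 remainder 10

14:10


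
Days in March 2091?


31 days

Month: March (month 3)
March has 31 days


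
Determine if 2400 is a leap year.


Yes

Rules: divisible by 4 AND (not by 100 OR by 400)
2400 ÷ 4 = 600 exactly → divisible by 4
2400 ÷ 100 = 24 exactly → divisible by 100
2400 ÷ 400 = 6 exactly → divisible by 400
Divisible by 400 → leap year


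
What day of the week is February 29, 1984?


Wednesday

Zeller's congruence:
q=29, m=14, k=83, j=19
h = (29 + ⌊13×15/5⌋ + 83 + ⌊83/4⌋ + ⌊19/4⌋ - 2×19) mod 7
= (29 + 39 + 83 + 20 + 4 - 38) mod 7
= 137 mod 7 = 4
h=4 → Wednesday


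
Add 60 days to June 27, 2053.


Start: June 27, 2053
Add 60 days
June 27 → July 1: 30 - 27 + 1 = 4 days (60 - 4 = 56 left)
July 1 → August 1: 31 - 1 + 1 = 31 days (56 - 31 = 25 left)
August 1 + 25 = August 26, 2053

August 26, 2053


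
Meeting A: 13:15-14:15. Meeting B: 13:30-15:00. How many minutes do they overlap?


45 minutes

Meeting A: 795-855 (in minutes from midnight)
Meeting B: 810-900
Overlap start = max(795, 810) = 810
Overlap end = min(855, 900) = 855
Overlap = max(0, 855 - 810) = 45 min


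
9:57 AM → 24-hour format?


Input: 9:57 AM
AM hour stays: 9

09:57


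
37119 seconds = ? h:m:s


Hours: 37119 ÷ 3600 = 10 remainder 1119
Minutes: 1119 ÷ 60 = 18 remainder 39
Seconds: 39

10h 18m 39s


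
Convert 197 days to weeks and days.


Weeks: 197 ÷ 7 = 28 remainder 1

28 weeks 1 days


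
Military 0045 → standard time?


Hour: 0
0 → 12 AM (midnight)

12:45 AM


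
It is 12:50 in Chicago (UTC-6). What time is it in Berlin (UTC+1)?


19:50

Time difference = UTC+1 - UTC-6 = +7 hours
New hour = (12 + 7) mod 24
= 19 mod 24 = 19
Minutes unchanged → 19:50


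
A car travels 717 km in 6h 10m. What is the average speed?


116.3 km/h

Distance: 717 km
Time: 6h 10m = 370 min = 370/60 = 37/6 hours
Speed = 717 ÷ (37/6) = 717 × 6 / 37 = 4302/37 ≈ 116.3 km/h


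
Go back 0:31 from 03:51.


Start: 231 minutes from midnight
Subtract: 31 minutes
Remaining: 231 - 31 = 200
Hours: 3, Minutes: 20

03:20


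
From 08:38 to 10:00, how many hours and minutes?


End time in minutes: 10×60 + 0 = 600
Start time in minutes: 8×60 + 38 = 518
Difference = 600 - 518 = 82 minutes
= 1 hours 22 minutes

1h 22m


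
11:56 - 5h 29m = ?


06:27

Start: 716 minutes from midnight
Subtract: 329 minutes
Remaining: 716 - 329 = 387
Hours: 6, Minutes: 27


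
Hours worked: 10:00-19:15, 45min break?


8h 30m (510 minutes)

Total time = (19×60+15) - (10×60+0)
= 1155 - 600 = 555 min
Minus break: 555 - 45 = 510 min
= 8h 30m


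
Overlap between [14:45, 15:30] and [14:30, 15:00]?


15 minutes

Meeting A: 885-930 (in minutes from midnight)
Meeting B: 870-900
Overlap start = max(885, 870) = 885
Overlap end = min(930, 900) = 900
Overlap = max(0, 900 - 885) = 15 min


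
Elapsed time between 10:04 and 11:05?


1h 1m

End time in minutes: 11×60 + 5 = 665
Start time in minutes: 10×60 + 4 = 604
Difference = 665 - 604 = 61 minutes
= 1 hours 1 minutes


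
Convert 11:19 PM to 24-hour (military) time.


23:19

Input: 11:19 PM
PM: 11 + 12 = 23


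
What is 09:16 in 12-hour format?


Hour: 9
9 < 12 → AM

9:16 AM


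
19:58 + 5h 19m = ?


01:17 (next day)

Start: 1198 minutes from midnight
Add: 319 minutes
Total: 1517 minutes
Hours: 1517 ÷ 60 = 25 remainder 17
25 ≥ 24 → 25 - 24 = 1 (next day)


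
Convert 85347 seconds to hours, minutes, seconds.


23h 42m 27s

Hours: 85347 ÷ 3600 = 23 remainder 2547
Minutes: 2547 ÷ 60 = 42 remainder 27
Seconds: 27


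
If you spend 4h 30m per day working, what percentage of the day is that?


Time: 270 minutes
Day: 1440 minutes
Percentage = (270/1440) × 100 ≈ 18.8%

18.8%


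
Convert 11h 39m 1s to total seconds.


Hours: 11 × 3600 = 39600
Minutes: 39 × 60 = 2340
Seconds: 1
Total = 39600 + 2340 + 1 = 41941

41941 seconds


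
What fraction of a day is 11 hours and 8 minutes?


Total minutes: 11×60 + 8 = 668
Day = 24×60 = 1440 minutes
Fraction = 668/1440 ≈ 0.4639
As a percentage: 668/1440 × 100 ≈ 46.39%

0.4639 (46.39%)


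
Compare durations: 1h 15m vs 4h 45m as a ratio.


Duration 1: 75 minutes
Duration 2: 285 minutes
Ratio = 75:285
GCD = 15
Simplified = 5:19
As a decimal: 5/19 ≈ 0.26

5:19 (0.26)


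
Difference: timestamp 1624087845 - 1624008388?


79457 seconds (22.1 hours / 0.92 days)

Difference = 1624087845 - 1624008388 = 79457 seconds
In hours: 79457 / 3600 ≈ 22.1
In days: 79457 / 86400 ≈ 0.92


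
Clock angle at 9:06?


Hour hand = 9×30 + 6×0.5 = 273.0°
Minute hand = 6×6 = 36°
Difference = |273.0 - 36| = 237.0°
Since > 180°: 360 - 237.0 = 123.0°

123.0°


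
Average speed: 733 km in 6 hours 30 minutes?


Distance: 733 km
Time: 6h 30m = 390 min = 390/60 = 13/2 hours
Speed = 733 ÷ (13/2) = 733 × 2 / 13 = 1466/13 ≈ 112.8 km/h

112.8 km/h


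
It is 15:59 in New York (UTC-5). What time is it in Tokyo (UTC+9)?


05:59 (next day)

Time difference = UTC+9 - UTC-5 = +14 hours
New hour = (15 + 14) mod 24
= 29 mod 24 = 5
Minutes unchanged → 05:59; 29 ≥ 24 → next day


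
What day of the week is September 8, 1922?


Zeller's congruence:
q=8, m=9, k=22, j=19
h = (8 + ⌊13×10/5⌋ + 22 + ⌊22/4⌋ + ⌊19/4⌋ - 2×19) mod 7
= (8 + 26 + 22 + 5 + 4 - 38) mod 7
= 27 mod 7 = 6
h=6 → Friday

Friday


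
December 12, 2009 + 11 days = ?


December 23, 2009

Start: December 12, 2009
Add 11 days
December 12 + 11 = December 23, 2009


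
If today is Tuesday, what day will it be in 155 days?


Wednesday

Start: Tuesday (index 1)
(1 + 155) mod 7
= 156 mod 7
= 2
Index 2 → Wednesday


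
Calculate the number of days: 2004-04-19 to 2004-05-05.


From April 19, 2004 to May 5, 2004
Rest of April 2004: 30 - 19 = 11
Days into May 2004: 5
Total = 11 + 5 = 16 days

16 days


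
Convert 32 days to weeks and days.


4 weeks 4 days

Weeks: 32 ÷ 7 = 4 remainder 4


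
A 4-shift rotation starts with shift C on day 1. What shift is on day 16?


Shift B

Shifts: A, B, C, D
Start: C (index 2)
Day 16: (2 + 16 - 1) mod 4
= 17 mod 4
= 1
Index 1 → shift B


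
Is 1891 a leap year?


Rules: divisible by 4 AND (not by 100 OR by 400)
1891 ÷ 4 = 472 remainder 3 → not divisible by 4
Not divisible by 4 → not a leap year

No


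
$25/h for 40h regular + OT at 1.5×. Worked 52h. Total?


$1450.00

Regular: 40h × $25 = $1000.00
Overtime: 52 - 40 = 12h
OT pay: 12h × $25 × 1.5 = $450.00
Total = $1000.00 + $450.00 = $1450.00


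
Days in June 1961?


Month: June (month 6)
June has 30 days

30 days


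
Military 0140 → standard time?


1:40 AM

Hour: 1
1 < 12 → AM


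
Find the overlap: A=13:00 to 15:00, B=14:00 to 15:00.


60 minutes

Meeting A: 780-900 (in minutes from midnight)
Meeting B: 840-900
Overlap start = max(780, 840) = 840
Overlap end = min(900, 900) = 900
Overlap = max(0, 900 - 840) = 60 min


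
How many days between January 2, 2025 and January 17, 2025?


15 days

From January 2, 2025 to January 17, 2025
Same month: 17 - 2 = 15 days


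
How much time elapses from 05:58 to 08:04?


End time in minutes: 8×60 + 4 = 484
Start time in minutes: 5×60 + 58 = 358
Difference = 484 - 358 = 126 minutes
= 2 hours 6 minutes

2h 6m


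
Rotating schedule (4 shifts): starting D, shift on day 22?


Shift A

Shifts: A, B, C, D
Start: D (index 3)
Day 22: (3 + 22 - 1) mod 4
= 24 mod 4
= 0
Index 0 → shift A


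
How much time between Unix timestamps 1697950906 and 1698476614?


Difference = 1698476614 - 1697950906 = 525708 seconds
In hours: 525708 / 3600 ≈ 146.0
In days: 525708 / 86400 ≈ 6.08

525708 seconds (146.0 hours / 6.08 days)


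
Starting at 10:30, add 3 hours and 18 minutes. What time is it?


Start: 630 minutes from midnight
Add: 198 minutes
Total: 828 minutes
Hours: 828 ÷ 60 = 13 remainder 48

13:48


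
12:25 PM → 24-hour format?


12:25

Input: 12:25 PM
12 PM → 12 (noon)


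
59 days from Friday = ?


Start: Friday (index 4)
(4 + 59) mod 7
= 63 mod 7
= 0
Index 0 → Monday

Monday


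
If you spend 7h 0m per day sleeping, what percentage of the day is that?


29.2%

Time: 420 minutes
Day: 1440 minutes
Percentage = (420/1440) × 100 ≈ 29.2%


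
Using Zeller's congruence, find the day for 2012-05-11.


Zeller's congruence:
q=11, m=5, k=12, j=20
h = (11 + ⌊13×6/5⌋ + 12 + ⌊12/4⌋ + ⌊20/4⌋ - 2×20) mod 7
= (11 + 15 + 12 + 3 + 5 - 40) mod 7
= 6 mod 7 = 6
h=6 → Friday

Friday


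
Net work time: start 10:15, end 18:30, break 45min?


7h 30m (450 minutes)

Total time = (18×60+30) - (10×60+15)
= 1110 - 615 = 495 min
Minus break: 495 - 45 = 450 min
= 7h 30m


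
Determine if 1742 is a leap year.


Rules: divisible by 4 AND (not by 100 OR by 400)
1742 ÷ 4 = 435 remainder 2 → not divisible by 4
Not divisible by 4 → not a leap year

No


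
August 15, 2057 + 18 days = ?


Start: August 15, 2057
Add 18 days
August 15 → September 1: 31 - 15 + 1 = 17 days (18 - 17 = 1 left)
September 1 + 1 = September 2, 2057

September 2, 2057


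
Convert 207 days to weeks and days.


Weeks: 207 ÷ 7 = 29 remainder 4

29 weeks 4 days


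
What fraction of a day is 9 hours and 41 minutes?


Total minutes: 9×60 + 41 = 581
Day = 24×60 = 1440 minutes
Fraction = 581/1440 ≈ 0.4035
As a percentage: 581/1440 × 100 ≈ 40.35%

0.4035 (40.35%)


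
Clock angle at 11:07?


Hour hand = 11×30 + 7×0.5 = 333.5°
Minute hand = 7×6 = 42°
Difference = |333.5 - 42| = 291.5°
Since > 180°: 360 - 291.5 = 68.5°

68.5°


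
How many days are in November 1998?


Month: November (month 11)
November has 30 days

30 days


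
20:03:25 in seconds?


72205 seconds

Hours: 20 × 3600 = 72000
Minutes: 3 × 60 = 180
Seconds: 25
Total = 72000 + 180 + 25 = 72205


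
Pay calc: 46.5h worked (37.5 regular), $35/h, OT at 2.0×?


Regular: 37.5h × $35 = $1312.50
Overtime: 46.5 - 37.5 = 9.0h
OT pay: 9.0h × $35 × 2.0 = $630.00
Total = $1312.50 + $630.00 = $1942.50

$1942.50


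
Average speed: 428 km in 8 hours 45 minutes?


48.9 km/h

Distance: 428 km
Time: 8h 45m = 525 min = 525/60 = 35/4 hours
Speed = 428 ÷ (35/4) = 428 × 4 / 35 = 1712/35 ≈ 48.9 km/h


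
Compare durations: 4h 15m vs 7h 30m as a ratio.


Duration 1: 255 minutes
Duration 2: 450 minutes
Ratio = 255:450
GCD = 15
Simplified = 17:30
As a decimal: 17/30 ≈ 0.57

17:30 (0.57)


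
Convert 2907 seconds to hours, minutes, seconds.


Hours: 2907 ÷ 3600 = 0 remainder 2907
Minutes: 2907 ÷ 60 = 48 remainder 27
Seconds: 27

0h 48m 27s


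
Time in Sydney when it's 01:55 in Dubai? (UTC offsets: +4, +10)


07:55

Time difference = UTC+10 - UTC+4 = +6 hours
New hour = (1 + 6) mod 24
= 7 mod 24 = 7
Minutes unchanged → 07:55


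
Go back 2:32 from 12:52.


10:20

Start: 772 minutes from midnight
Subtract: 152 minutes
Remaining: 772 - 152 = 620
Hours: 10, Minutes: 20


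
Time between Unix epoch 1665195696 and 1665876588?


Difference = 1665876588 - 1665195696 = 680892 seconds
In hours: 680892 / 3600 ≈ 189.1
In days: 680892 / 86400 ≈ 7.88

680892 seconds (189.1 hours / 7.88 days)


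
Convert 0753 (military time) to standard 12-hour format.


Hour: 7
7 < 12 → AM

7:53 AM


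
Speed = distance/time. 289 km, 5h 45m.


Distance: 289 km
Time: 5h 45m = 345 min = 345/60 = 23/4 hours
Speed = 289 ÷ (23/4) = 289 × 4 / 23 = 1156/23 ≈ 50.3 km/h

50.3 km/h


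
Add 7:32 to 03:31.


11:03

Start: 211 minutes from midnight
Add: 452 minutes
Total: 663 minutes
Hours: 663 ÷ 60 = 11 remainder 3


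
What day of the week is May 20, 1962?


Zeller's congruence:
q=20, m=5, k=62, j=19
h = (20 + ⌊13×6/5⌋ + 62 + ⌊62/4⌋ + ⌊19/4⌋ - 2×19) mod 7
= (20 + 15 + 62 + 15 + 4 - 38) mod 7
= 78 mod 7 = 1
h=1 → Sunday

Sunday


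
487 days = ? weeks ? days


Weeks: 487 ÷ 7 = 69 remainder 4

69 weeks 4 days


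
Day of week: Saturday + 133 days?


Start: Saturday (index 5)
(5 + 133) mod 7
= 138 mod 7
= 5
Index 5 → Saturday

Saturday


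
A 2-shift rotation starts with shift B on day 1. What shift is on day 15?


Shift B

Shifts: A, B
Start: B (index 1)
Day 15: (1 + 15 - 1) mod 2
= 15 mod 2
= 1
Index 1 → shift B


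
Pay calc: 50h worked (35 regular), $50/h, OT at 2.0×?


Regular: 35h × $50 = $1750.00
Overtime: 50 - 35 = 15h
OT pay: 15h × $50 × 2.0 = $1500.00
Total = $1750.00 + $1500.00 = $3250.00

$3250.00


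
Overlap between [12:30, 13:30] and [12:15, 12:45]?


15 minutes

Meeting A: 750-810 (in minutes from midnight)
Meeting B: 735-765
Overlap start = max(750, 735) = 750
Overlap end = min(810, 765) = 765
Overlap = max(0, 765 - 750) = 15 min


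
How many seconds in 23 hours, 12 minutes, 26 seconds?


83546 seconds

Hours: 23 × 3600 = 82800
Minutes: 12 × 60 = 720
Seconds: 26
Total = 82800 + 720 + 26 = 83546


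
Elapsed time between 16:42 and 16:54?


End time in minutes: 16×60 + 54 = 1014
Start time in minutes: 16×60 + 42 = 1002
Difference = 1014 - 1002 = 12 minutes
= 0 hours 12 minutes

0h 12m


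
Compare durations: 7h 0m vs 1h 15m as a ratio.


Duration 1: 420 minutes
Duration 2: 75 minutes
Ratio = 420:75
GCD = 15
Simplified = 28:5
As a decimal: 28/5 = 5.60

28:5 (5.60)


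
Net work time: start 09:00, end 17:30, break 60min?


Total time = (17×60+30) - (9×60+0)
= 1050 - 540 = 510 min
Minus break: 510 - 60 = 450 min
= 7h 30m

7h 30m (450 minutes)


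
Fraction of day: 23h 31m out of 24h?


Total minutes: 23×60 + 31 = 1411
Day = 24×60 = 1440 minutes
Fraction = 1411/1440 ≈ 0.9799
As a percentage: 1411/1440 × 100 ≈ 97.99%

0.9799 (97.99%)


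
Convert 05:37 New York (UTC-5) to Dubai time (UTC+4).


Time difference = UTC+4 - UTC-5 = +9 hours
New hour = (5 + 9) mod 24
= 14 mod 24 = 14
Minutes unchanged → 14:37

14:37


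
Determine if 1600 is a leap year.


Yes

Rules: divisible by 4 AND (not by 100 OR by 400)
1600 ÷ 4 = 400 exactly → divisible by 4
1600 ÷ 100 = 16 exactly → divisible by 100
1600 ÷ 400 = 4 exactly → divisible by 400
Divisible by 400 → leap year


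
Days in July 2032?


31 days

Month: July (month 7)
July has 31 days


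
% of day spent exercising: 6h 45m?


Time: 405 minutes
Day: 1440 minutes
Percentage = (405/1440) × 100 ≈ 28.1%

28.1%


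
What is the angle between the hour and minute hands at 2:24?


Hour hand = 2×30 + 24×0.5 = 72.0°
Minute hand = 24×6 = 144°
Difference = |72.0 - 144| = 72.0°

72.0°


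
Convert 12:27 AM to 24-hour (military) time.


Input: 12:27 AM
12 AM → 00 (midnight)

00:27


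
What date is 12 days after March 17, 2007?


Start: March 17, 2007
Add 12 days
March 17 + 12 = March 29, 2007

March 29, 2007


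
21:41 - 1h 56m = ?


19:45

Start: 1301 minutes from midnight
Subtract: 116 minutes
Remaining: 1301 - 116 = 1185
Hours: 19, Minutes: 45


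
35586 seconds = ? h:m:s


Hours: 35586 ÷ 3600 = 9 remainder 3186
Minutes: 3186 ÷ 60 = 53 remainder 6
Seconds: 6

9h 53m 6s


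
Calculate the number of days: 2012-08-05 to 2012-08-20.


15 days

From August 5, 2012 to August 20, 2012
Same month: 20 - 5 = 15 days


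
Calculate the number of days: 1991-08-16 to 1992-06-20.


From August 16, 1991 to June 20, 1992
Rest of August 1991: 31 - 16 = 15
Full months: September 30, October 31, November 30, December 31, January 31, February 1992 29, March 31, April 30, May 31
Days into June 1992: 20
Total = 15 + 30 + 31 + 30 + 31 + 31 + 29 + 31 + 30 + 31 + 20 = 309 days

309 days


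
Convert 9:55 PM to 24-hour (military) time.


Input: 9:55 PM
PM: 9 + 12 = 21

21:55


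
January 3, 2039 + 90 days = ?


Start: January 3, 2039
Add 90 days
January 3 → February 1: 31 - 3 + 1 = 29 days (90 - 29 = 61 left)
February 1 → March 1: 28 - 1 + 1 = 28 days (61 - 28 = 33 left)
March 1 → April 1: 31 - 1 + 1 = 31 days (33 - 31 = 2 left)
April 1 + 2 = April 3, 2039

April 3, 2039


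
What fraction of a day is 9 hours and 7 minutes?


Total minutes: 9×60 + 7 = 547
Day = 24×60 = 1440 minutes
Fraction = 547/1440 ≈ 0.3799
As a percentage: 547/1440 × 100 ≈ 37.99%

0.3799 (37.99%)


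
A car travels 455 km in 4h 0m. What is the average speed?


113.8 km/h

Distance: 455 km
Time: 4 hours
Speed = 455 / 4 ≈ 113.8 km/h


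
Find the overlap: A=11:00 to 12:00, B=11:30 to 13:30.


30 minutes

Meeting A: 660-720 (in minutes from midnight)
Meeting B: 690-810
Overlap start = max(660, 690) = 690
Overlap end = min(720, 810) = 720
Overlap = max(0, 720 - 690) = 30 min


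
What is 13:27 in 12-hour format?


1:27 PM

Hour: 13
13 - 12 = 1 → PM


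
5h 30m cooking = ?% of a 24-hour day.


22.9%

Time: 330 minutes
Day: 1440 minutes
Percentage = (330/1440) × 100 ≈ 22.9%


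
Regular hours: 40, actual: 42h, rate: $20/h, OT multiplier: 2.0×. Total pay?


Regular: 40h × $20 = $800.00
Overtime: 42 - 40 = 2h
OT pay: 2h × $20 × 2.0 = $80.00
Total = $800.00 + $80.00 = $880.00

$880.00


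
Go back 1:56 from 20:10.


18:14

Start: 1210 minutes from midnight
Subtract: 116 minutes
Remaining: 1210 - 116 = 1094
Hours: 18, Minutes: 14


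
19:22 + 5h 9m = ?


Start: 1162 minutes from midnight
Add: 309 minutes
Total: 1471 minutes
Hours: 1471 ÷ 60 = 24 remainder 31
24 ≥ 24 → 24 - 24 = 0 (next day)

00:31 (next day)


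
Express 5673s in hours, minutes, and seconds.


1h 34m 33s

Hours: 5673 ÷ 3600 = 1 remainder 2073
Minutes: 2073 ÷ 60 = 34 remainder 33
Seconds: 33


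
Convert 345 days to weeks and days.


Weeks: 345 ÷ 7 = 49 remainder 2

49 weeks 2 days


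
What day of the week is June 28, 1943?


Zeller's congruence:
q=28, m=6, k=43, j=19
h = (28 + ⌊13×7/5⌋ + 43 + ⌊43/4⌋ + ⌊19/4⌋ - 2×19) mod 7
= (28 + 18 + 43 + 10 + 4 - 38) mod 7
= 65 mod 7 = 2
h=2 → Monday

Monday


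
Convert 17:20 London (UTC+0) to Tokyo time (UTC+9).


02:20 (next day)

Time difference = UTC+9 - UTC+0 = +9 hours
New hour = (17 + 9) mod 24
= 26 mod 24 = 2
Minutes unchanged → 02:20; 26 ≥ 24 → next day


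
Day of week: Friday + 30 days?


Sunday

Start: Friday (index 4)
(4 + 30) mod 7
= 34 mod 7
= 6
Index 6 → Sunday


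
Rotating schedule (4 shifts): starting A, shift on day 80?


Shift D

Shifts: A, B, C, D
Start: A (index 0)
Day 80: (0 + 80 - 1) mod 4
= 79 mod 4
= 3
Index 3 → shift D


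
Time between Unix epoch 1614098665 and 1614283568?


184903 seconds (51.4 hours / 2.14 days)

Difference = 1614283568 - 1614098665 = 184903 seconds
In hours: 184903 / 3600 ≈ 51.4
In days: 184903 / 86400 ≈ 2.14


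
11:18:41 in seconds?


Hours: 11 × 3600 = 39600
Minutes: 18 × 60 = 1080
Seconds: 41
Total = 39600 + 1080 + 41 = 40721

40721 seconds


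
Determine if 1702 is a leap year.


Rules: divisible by 4 AND (not by 100 OR by 400)
1702 ÷ 4 = 425 remainder 2 → not divisible by 4
Not divisible by 4 → not a leap year

No


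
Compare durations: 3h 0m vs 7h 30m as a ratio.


Duration 1: 180 minutes
Duration 2: 450 minutes
Ratio = 180:450
GCD = 90
Simplified = 2:5
As a decimal: 2/5 = 0.40

2:5 (0.40)


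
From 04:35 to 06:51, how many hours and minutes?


End time in minutes: 6×60 + 51 = 411
Start time in minutes: 4×60 + 35 = 275
Difference = 411 - 275 = 136 minutes
= 2 hours 16 minutes

2h 16m


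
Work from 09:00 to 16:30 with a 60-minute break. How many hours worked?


6h 30m (390 minutes)

Total time = (16×60+30) - (9×60+0)
= 990 - 540 = 450 min
Minus break: 450 - 60 = 390 min
= 6h 30m


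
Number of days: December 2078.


Month: December (month 12)
December has 31 days

31 days


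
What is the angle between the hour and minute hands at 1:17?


Hour hand = 1×30 + 17×0.5 = 38.5°
Minute hand = 17×6 = 102°
Difference = |38.5 - 102| = 63.5°

63.5°


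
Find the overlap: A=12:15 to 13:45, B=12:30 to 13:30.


60 minutes

Meeting A: 735-825 (in minutes from midnight)
Meeting B: 750-810
Overlap start = max(735, 750) = 750
Overlap end = min(825, 810) = 810
Overlap = max(0, 810 - 750) = 60 min


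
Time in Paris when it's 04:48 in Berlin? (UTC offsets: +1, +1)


04:48

Time difference = UTC+1 - UTC+1 = +0 hours
New hour = (4 + 0) mod 24
= 4 mod 24 = 4
Minutes unchanged → 04:48


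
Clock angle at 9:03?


Hour hand = 9×30 + 3×0.5 = 271.5°
Minute hand = 3×6 = 18°
Difference = |271.5 - 18| = 253.5°
Since > 180°: 360 - 253.5 = 106.5°

106.5°


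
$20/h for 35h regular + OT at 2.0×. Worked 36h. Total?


Regular: 35h × $20 = $700.00
Overtime: 36 - 35 = 1h
OT pay: 1h × $20 × 2.0 = $40.00
Total = $700.00 + $40.00 = $740.00

$740.00


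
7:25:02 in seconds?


26702 seconds

Hours: 7 × 3600 = 25200
Minutes: 25 × 60 = 1500
Seconds: 2
Total = 25200 + 1500 + 2 = 26702


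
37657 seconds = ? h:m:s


Hours: 37657 ÷ 3600 = 10 remainder 1657
Minutes: 1657 ÷ 60 = 27 remainder 37
Seconds: 37

10h 27m 37s


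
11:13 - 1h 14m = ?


09:59

Start: 673 minutes from midnight
Subtract: 74 minutes
Remaining: 673 - 74 = 599
Hours: 9, Minutes: 59


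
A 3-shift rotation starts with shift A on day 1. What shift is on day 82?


Shift A

Shifts: A, B, C
Start: A (index 0)
Day 82: (0 + 82 - 1) mod 3
= 81 mod 3
= 0
Index 0 → shift A


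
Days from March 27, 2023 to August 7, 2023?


From March 27, 2023 to August 7, 2023
Rest of March 2023: 31 - 27 = 4
Full months: April 30, May 31, June 30, July 31
Days into August 2023: 7
Total = 4 + 30 + 31 + 30 + 31 + 7 = 133 days

133 days


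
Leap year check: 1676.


Yes

Rules: divisible by 4 AND (not by 100 OR by 400)
1676 ÷ 4 = 419 exactly → divisible by 4
1676 ÷ 100 = 16 remainder 76 → not divisible by 100
Divisible by 4 but not by 100 → leap year


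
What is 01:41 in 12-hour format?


Hour: 1
1 < 12 → AM

1:41 AM


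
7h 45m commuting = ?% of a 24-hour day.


32.3%

Time: 465 minutes
Day: 1440 minutes
Percentage = (465/1440) × 100 ≈ 32.3%


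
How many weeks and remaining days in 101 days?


14 weeks 3 days

Weeks: 101 ÷ 7 = 14 remainder 3


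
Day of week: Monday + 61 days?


Start: Monday (index 0)
(0 + 61) mod 7
= 61 mod 7
= 5
Index 5 → Saturday

Saturday


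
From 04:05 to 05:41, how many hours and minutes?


1h 36m

End time in minutes: 5×60 + 41 = 341
Start time in minutes: 4×60 + 5 = 245
Difference = 341 - 245 = 96 minutes
= 1 hours 36 minutes


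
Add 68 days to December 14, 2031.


February 20, 2032

Start: December 14, 2031
Add 68 days
December 14 → January 1: 31 - 14 + 1 = 18 days (68 - 18 = 50 left)
January 1 → February 1: 31 - 1 + 1 = 31 days (50 - 31 = 19 left)
February 1 + 19 = February 20, 2032


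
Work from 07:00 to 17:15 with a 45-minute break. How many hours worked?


9h 30m (570 minutes)

Total time = (17×60+15) - (7×60+0)
= 1035 - 420 = 615 min
Minus break: 615 - 45 = 570 min
= 9h 30m


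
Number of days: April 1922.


Month: April (month 4)
April has 30 days

30 days


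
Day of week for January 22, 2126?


Zeller's congruence:
q=22, m=13, k=25, j=21
h = (22 + ⌊13×14/5⌋ + 25 + ⌊25/4⌋ + ⌊21/4⌋ - 2×21) mod 7
= (22 + 36 + 25 + 6 + 5 - 42) mod 7
= 52 mod 7 = 3
h=3 → Tuesday

Tuesday


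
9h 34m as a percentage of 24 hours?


0.3986 (39.86%)

Total minutes: 9×60 + 34 = 574
Day = 24×60 = 1440 minutes
Fraction = 574/1440 ≈ 0.3986
As a percentage: 574/1440 × 100 ≈ 39.86%


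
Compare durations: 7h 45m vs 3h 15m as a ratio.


Duration 1: 465 minutes
Duration 2: 195 minutes
Ratio = 465:195
GCD = 15
Simplified = 31:13
As a decimal: 31/13 ≈ 2.38

31:13 (2.38)


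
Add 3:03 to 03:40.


06:43

Start: 220 minutes from midnight
Add: 183 minutes
Total: 403 minutes
Hours: 403 ÷ 60 = 6 remainder 43


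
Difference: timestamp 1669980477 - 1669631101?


Difference = 1669980477 - 1669631101 = 349376 seconds
In hours: 349376 / 3600 ≈ 97.0
In days: 349376 / 86400 ≈ 4.04

349376 seconds (97.0 hours / 4.04 days)


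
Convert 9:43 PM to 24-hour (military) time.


Input: 9:43 PM
PM: 9 + 12 = 21

21:43


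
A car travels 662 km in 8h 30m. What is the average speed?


77.9 km/h

Distance: 662 km
Time: 8h 30m = 510 min = 510/60 = 17/2 hours
Speed = 662 ÷ (17/2) = 662 × 2 / 17 = 1324/17 ≈ 77.9 km/h


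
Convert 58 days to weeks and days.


8 weeks 2 days

Weeks: 58 ÷ 7 = 8 remainder 2


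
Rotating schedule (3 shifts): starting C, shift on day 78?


Shift B

Shifts: A, B, C
Start: C (index 2)
Day 78: (2 + 78 - 1) mod 3
= 79 mod 3
= 1
Index 1 → shift B


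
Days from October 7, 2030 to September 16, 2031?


344 days

From October 7, 2030 to September 16, 2031
Rest of October 2030: 31 - 7 = 24
Full months: November 30, December 31, January 31, February 2031 28, March 31, April 30, May 31, June 30, July 31, August 31
Days into September 2031: 16
Total = 24 + 30 + 31 + 31 + 28 + 31 + 30 + 31 + 30 + 31 + 31 + 16 = 344 days
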